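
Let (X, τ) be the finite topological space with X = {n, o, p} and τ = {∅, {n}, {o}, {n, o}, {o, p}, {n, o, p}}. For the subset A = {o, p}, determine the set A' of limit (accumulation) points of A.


A' = {p}

For each x ∈ X, list the open sets U ∈ τ with x ∈ U, then check whether U ∩ (A ∖ {x}) ≠ ∅ for every such U.
  x = n: open {n} ∋ x has {n} ∩ (A ∖ {n}) = ∅, so x is NOT a limit point.
  x = o: open {o} ∋ x has {o} ∩ (A ∖ {o}) = ∅, so x is NOT a limit point.
  x = p: opens ∋ x are {o, p}, {n, o, p}; each meets A ∖ {p}, so x IS a limit point.
Collecting: A' = {p}.


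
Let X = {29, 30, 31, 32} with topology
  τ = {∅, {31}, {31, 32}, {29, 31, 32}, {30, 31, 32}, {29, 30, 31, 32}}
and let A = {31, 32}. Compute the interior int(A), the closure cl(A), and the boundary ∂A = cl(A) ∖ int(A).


int(A) = {31, 32}, cl(A) = {29, 30, 31, 32}, ∂A = {29, 30}.

Closed sets in (X, τ) are complements of opens:
  closed(X, τ) = {∅, {29}, {30}, {29, 30}, {29, 30, 32}, {29, 30, 31, 32}}.
int(A) = ⋃ {U ∈ τ : U ⊆ A}. Opens contained in A: ∅, {31}, {31, 32}.
Taking the union of these: int(A) = {31, 32}.
cl(A) = ⋂ {C closed : A ⊆ C}. Closed sets containing A: {29, 30, 31, 32}.
Intersecting these: cl(A) = {29, 30, 31, 32}.
∂A = cl(A) ∖ int(A) = {29, 30, 31, 32} ∖ {31, 32} = {29, 30}.


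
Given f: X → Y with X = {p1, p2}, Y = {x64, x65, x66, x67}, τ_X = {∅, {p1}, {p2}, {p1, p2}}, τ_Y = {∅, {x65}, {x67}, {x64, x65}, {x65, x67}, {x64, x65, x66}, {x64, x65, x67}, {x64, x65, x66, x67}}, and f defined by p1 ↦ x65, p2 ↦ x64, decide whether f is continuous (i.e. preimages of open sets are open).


f IS continuous.

Compute f^{-1}(U) for each U ∈ τ_Y:
  U = ∅: f^{-1}(U) = ∅ ∈ τ_X ✓.
  U = {x65}: f^{-1}(U) = {p1} ∈ τ_X ✓.
  U = {x67}: f^{-1}(U) = ∅ ∈ τ_X ✓.
  U = {x64, x65}: f^{-1}(U) = {p1, p2} ∈ τ_X ✓.
  U = {x65, x67}: f^{-1}(U) = {p1} ∈ τ_X ✓.
  U = {x64, x65, x66}: f^{-1}(U) = {p1, p2} ∈ τ_X ✓.
  U = {x64, x65, x67}: f^{-1}(U) = {p1, p2} ∈ τ_X ✓.
  U = {x64, x65, x66, x67}: f^{-1}(U) = {p1, p2} ∈ τ_X ✓.
Every preimage lies in τ_X, so f IS continuous.


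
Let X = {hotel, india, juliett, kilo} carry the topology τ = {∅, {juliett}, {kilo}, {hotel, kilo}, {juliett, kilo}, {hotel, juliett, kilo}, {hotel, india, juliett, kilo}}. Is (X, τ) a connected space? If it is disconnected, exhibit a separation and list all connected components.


(X, τ) is connected.

Find clopen sets (U ∈ τ with X ∖ U ∈ τ):
  U = ∅, X ∖ U = {hotel, india, juliett, kilo} — both open, so U is clopen.
  U = {hotel, india, juliett, kilo}, X ∖ U = ∅ — both open, so U is clopen.
Only trivial clopens (∅ and X) exist, so (X, τ) is connected.
Compute connected components by grouping points that agree on all clopens:
  component: {hotel, india, juliett, kilo}


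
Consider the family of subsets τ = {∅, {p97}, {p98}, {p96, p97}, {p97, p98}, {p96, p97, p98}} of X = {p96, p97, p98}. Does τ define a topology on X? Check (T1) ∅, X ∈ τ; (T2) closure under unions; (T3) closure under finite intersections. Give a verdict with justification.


τ IS a topology on X.

Axiom (T1): ∅ ∈ τ? Yes; X ∈ τ? Yes.
Axiom (T2/T3): check pairwise unions and intersections of members of τ.
All pairwise intersections and unions checked — each lies in τ. Therefore τ satisfies (T1), (T2), (T3): it IS a topology on X.


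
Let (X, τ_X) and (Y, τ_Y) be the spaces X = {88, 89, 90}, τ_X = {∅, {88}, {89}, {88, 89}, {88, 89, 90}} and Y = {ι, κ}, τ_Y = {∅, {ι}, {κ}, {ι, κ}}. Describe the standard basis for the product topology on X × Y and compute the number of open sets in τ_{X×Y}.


Basis B = {∅ × ∅, {88} × {ι}, {88} × {κ}, {89} × {ι}, {89} × {κ}, {88} × {ι, κ}, {88, 89} × {ι}, {88, 89} × {κ}, {89} × {ι, κ}, {88, 89, 90} × {ι}, {88, 89, 90} × {κ}, {88, 89} × {ι, κ}, {88, 89, 90} × {ι, κ}}; |τ_{X×Y}| = 25.

Enumerate products U × V with U ∈ τ_X, V ∈ τ_Y (deduplicated):
  ∅ × ∅ = {} (∅)
  {88} × {ι} = {(88,ι)}
  {88} × {κ} = {(88,κ)}
  {89} × {ι} = {(89,ι)}
  {89} × {κ} = {(89,κ)}
  {88} × {ι, κ} = {(88,ι), (88,κ)}
  {88, 89} × {ι} = {(88,ι), (89,ι)}
  {88, 89} × {κ} = {(88,κ), (89,κ)}
  {89} × {ι, κ} = {(89,ι), (89,κ)}
  {88, 89, 90} × {ι} = {(88,ι), (89,ι), (90,ι)}
  {88, 89, 90} × {κ} = {(88,κ), (89,κ), (90,κ)}
  {88, 89} × {ι, κ} = {(88,ι), (88,κ), (89,ι), (89,κ)}
  {88, 89, 90} × {ι, κ} = {(88,ι), (88,κ), (89,ι), (89,κ), (90,ι), (90,κ)}
These 13 distinct sets form the basis B.
Close under arbitrary unions to get τ_{X×Y}; counting gives |τ_{X×Y}| = 25.


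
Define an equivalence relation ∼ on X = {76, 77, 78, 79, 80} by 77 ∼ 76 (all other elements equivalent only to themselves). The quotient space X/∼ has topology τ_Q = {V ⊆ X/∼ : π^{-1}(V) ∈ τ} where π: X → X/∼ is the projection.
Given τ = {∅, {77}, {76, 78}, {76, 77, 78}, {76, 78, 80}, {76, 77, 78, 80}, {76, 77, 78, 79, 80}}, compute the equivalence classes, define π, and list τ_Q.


X/∼ = {[76=77], [78], [79], [80]}; |τ_Q| = 4.

Equivalence classes: [76=77], [78], [79], [80].
Quotient map π: X → X/∼ sends 76 ↦ [76=77], 77 ↦ [76=77], 78 ↦ [78], 79 ↦ [79], 80 ↦ [80].
For each subset V ⊆ X/∼, compute π^{-1}(V) ⊆ X and check whether π^{-1}(V) ∈ τ. V is open in τ_Q iff π^{-1}(V) ∈ τ.
  V = {}: π^{-1}(V) = ∅ ∈ τ ✓.
  V = {[76=77]}: π^{-1}(V) = {76, 77} ∉ τ ✗.
  V = {[78]}: π^{-1}(V) = {78} ∉ τ ✗.
  V = {[76=77], [78]}: π^{-1}(V) = {76, 77, 78} ∈ τ ✓.
  V = {[79]}: π^{-1}(V) = {79} ∉ τ ✗.
  V = {[76=77], [79]}: π^{-1}(V) = {76, 77, 79} ∉ τ ✗.
  V = {[78], [79]}: π^{-1}(V) = {78, 79} ∉ τ ✗.
  V = {[76=77], [78], [79]}: π^{-1}(V) = {76, 77, 78, 79} ∉ τ ✗.
  V = {[80]}: π^{-1}(V) = {80} ∉ τ ✗.
  V = {[76=77], [80]}: π^{-1}(V) = {76, 77, 80} ∉ τ ✗.
  V = {[78], [80]}: π^{-1}(V) = {78, 80} ∉ τ ✗.
  V = {[76=77], [78], [80]}: π^{-1}(V) = {76, 77, 78, 80} ∈ τ ✓.
  V = {[79], [80]}: π^{-1}(V) = {79, 80} ∉ τ ✗.
  V = {[76=77], [79], [80]}: π^{-1}(V) = {76, 77, 79, 80} ∉ τ ✗.
  V = {[78], [79], [80]}: π^{-1}(V) = {78, 79, 80} ∉ τ ✗.
  V = {[76=77], [78], [79], [80]}: π^{-1}(V) = {76, 77, 78, 79, 80} ∈ τ ✓.
Open sets in the quotient: τ_Q = {{}, {[76=77], [78]}, {[76=77], [78], [80]}, {[76=77], [78], [79], [80]}} (4 elements).


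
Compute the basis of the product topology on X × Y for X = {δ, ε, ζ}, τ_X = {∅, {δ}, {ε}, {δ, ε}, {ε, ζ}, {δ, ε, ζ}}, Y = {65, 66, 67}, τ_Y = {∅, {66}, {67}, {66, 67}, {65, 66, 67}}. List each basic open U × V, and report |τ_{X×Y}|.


Basis B = {∅ × ∅, {δ} × {66}, {δ} × {67}, {ε} × {66}, {ε} × {67}, {δ} × {66, 67}, {δ, ε} × {66}, {δ, ε} × {67}, {ε} × {66, 67}, {ε, ζ} × {66}, {ε, ζ} × {67}, {δ} × {65, 66, 67}, {δ, ε, ζ} × {66}, {δ, ε, ζ} × {67}, {ε} × {65, 66, 67}, {δ, ε} × {66, 67}, {ε, ζ} × {66, 67}, {δ, ε} × {65, 66, 67}, {δ, ε, ζ} × {66, 67}, {ε, ζ} × {65, 66, 67}, {δ, ε, ζ} × {65, 66, 67}}; |τ_{X×Y}| = 70.

Enumerate products U × V with U ∈ τ_X, V ∈ τ_Y (deduplicated):
  ∅ × ∅ = {} (∅)
  {δ} × {66} = {(δ,66)}
  {δ} × {67} = {(δ,67)}
  {ε} × {66} = {(ε,66)}
  {ε} × {67} = {(ε,67)}
  {δ} × {66, 67} = {(δ,66), (δ,67)}
  {δ, ε} × {66} = {(δ,66), (ε,66)}
  {δ, ε} × {67} = {(δ,67), (ε,67)}
  {ε} × {66, 67} = {(ε,66), (ε,67)}
  {ε, ζ} × {66} = {(ε,66), (ζ,66)}
  {ε, ζ} × {67} = {(ε,67), (ζ,67)}
  {δ} × {65, 66, 67} = {(δ,65), (δ,66), (δ,67)}
  {δ, ε, ζ} × {66} = {(δ,66), (ε,66), (ζ,66)}
  {δ, ε, ζ} × {67} = {(δ,67), (ε,67), (ζ,67)}
  {ε} × {65, 66, 67} = {(ε,65), (ε,66), (ε,67)}
  {δ, ε} × {66, 67} = {(δ,66), (δ,67), (ε,66), (ε,67)}
  {ε, ζ} × {66, 67} = {(ε,66), (ε,67), (ζ,66), (ζ,67)}
  {δ, ε} × {65, 66, 67} = {(δ,65), (δ,66), (δ,67), (ε,65), (ε,66), (ε,67)}
  {δ, ε, ζ} × {66, 67} = {(δ,66), (δ,67), (ε,66), (ε,67), (ζ,66), (ζ,67)}
  {ε, ζ} × {65, 66, 67} = {(ε,65), (ε,66), (ε,67), (ζ,65), (ζ,66), (ζ,67)}
  {δ, ε, ζ} × {65, 66, 67} = {(δ,65), (δ,66), (δ,67), (ε,65), (ε,66), (ε,67), (ζ,65), (ζ,66), (ζ,67)}
These 21 distinct sets form the basis B.
Close under arbitrary unions to get τ_{X×Y}; counting gives |τ_{X×Y}| = 70.


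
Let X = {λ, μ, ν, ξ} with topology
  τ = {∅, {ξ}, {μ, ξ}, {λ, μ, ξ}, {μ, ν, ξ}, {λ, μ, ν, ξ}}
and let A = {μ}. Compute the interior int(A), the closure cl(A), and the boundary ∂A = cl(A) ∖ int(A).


int(A) = ∅, cl(A) = {λ, μ, ν}, ∂A = {λ, μ, ν}.

Closed sets in (X, τ) are complements of opens:
  closed(X, τ) = {∅, {λ}, {ν}, {λ, ν}, {λ, μ, ν}, {λ, μ, ν, ξ}}.
int(A) = ⋃ {U ∈ τ : U ⊆ A}. Opens contained in A: ∅.
Taking the union of these: int(A) = ∅.
cl(A) = ⋂ {C closed : A ⊆ C}. Closed sets containing A: {λ, μ, ν}, {λ, μ, ν, ξ}.
Intersecting these: cl(A) = {λ, μ, ν}.
∂A = cl(A) ∖ int(A) = {λ, μ, ν} ∖ ∅ = {λ, μ, ν}.


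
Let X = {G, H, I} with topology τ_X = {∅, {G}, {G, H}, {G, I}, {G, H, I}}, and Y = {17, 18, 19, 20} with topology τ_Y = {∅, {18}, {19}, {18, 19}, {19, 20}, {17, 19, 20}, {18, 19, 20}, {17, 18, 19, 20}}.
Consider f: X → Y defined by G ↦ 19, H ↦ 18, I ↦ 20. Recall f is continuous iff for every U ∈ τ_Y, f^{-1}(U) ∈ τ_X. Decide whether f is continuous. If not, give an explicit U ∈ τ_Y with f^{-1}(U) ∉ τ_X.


f is NOT continuous.

Compute f^{-1}(U) for each U ∈ τ_Y:
  U = ∅: f^{-1}(U) = ∅ ∈ τ_X ✓.
  U = {18}: f^{-1}(U) = {H} ∉ τ_X ✗.
  U = {19}: f^{-1}(U) = {G} ∈ τ_X ✓.
  U = {18, 19}: f^{-1}(U) = {G, H} ∈ τ_X ✓.
  U = {19, 20}: f^{-1}(U) = {G, I} ∈ τ_X ✓.
  U = {17, 19, 20}: f^{-1}(U) = {G, I} ∈ τ_X ✓.
  U = {18, 19, 20}: f^{-1}(U) = {G, H, I} ∈ τ_X ✓.
  U = {17, 18, 19, 20}: f^{-1}(U) = {G, H, I} ∈ τ_X ✓.
Found U = {18} with f^{-1}(U) = {H} not in τ_X. Therefore f is NOT continuous.


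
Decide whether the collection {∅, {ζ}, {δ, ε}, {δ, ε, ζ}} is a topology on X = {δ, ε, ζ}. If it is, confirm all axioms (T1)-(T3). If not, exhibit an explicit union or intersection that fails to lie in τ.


τ IS a topology on X.

Axiom (T1): ∅ ∈ τ? Yes; X ∈ τ? Yes.
Axiom (T2/T3): check pairwise unions and intersections of members of τ.
All pairwise intersections and unions checked — each lies in τ. Therefore τ satisfies (T1), (T2), (T3): it IS a topology on X.


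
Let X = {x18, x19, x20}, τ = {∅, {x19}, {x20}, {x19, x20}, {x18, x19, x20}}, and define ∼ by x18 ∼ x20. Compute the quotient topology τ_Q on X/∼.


X/∼ = {[x18=x20], [x19]}; |τ_Q| = 3.

Equivalence classes: [x18=x20], [x19].
Quotient map π: X → X/∼ sends x18 ↦ [x18=x20], x19 ↦ [x19], x20 ↦ [x18=x20].
For each subset V ⊆ X/∼, compute π^{-1}(V) ⊆ X and check whether π^{-1}(V) ∈ τ. V is open in τ_Q iff π^{-1}(V) ∈ τ.
  V = {}: π^{-1}(V) = ∅ ∈ τ ✓.
  V = {[x18=x20]}: π^{-1}(V) = {x18, x20} ∉ τ ✗.
  V = {[x19]}: π^{-1}(V) = {x19} ∈ τ ✓.
  V = {[x18=x20], [x19]}: π^{-1}(V) = {x18, x19, x20} ∈ τ ✓.
Open sets in the quotient: τ_Q = {{}, {[x19]}, {[x18=x20], [x19]}} (3 elements).


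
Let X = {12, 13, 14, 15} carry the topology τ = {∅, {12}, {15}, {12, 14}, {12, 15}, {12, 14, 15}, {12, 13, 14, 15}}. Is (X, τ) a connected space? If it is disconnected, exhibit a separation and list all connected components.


(X, τ) is connected.

Find clopen sets (U ∈ τ with X ∖ U ∈ τ):
  U = ∅, X ∖ U = {12, 13, 14, 15} — both open, so U is clopen.
  U = {12, 13, 14, 15}, X ∖ U = ∅ — both open, so U is clopen.
Only trivial clopens (∅ and X) exist, so (X, τ) is connected.
Compute connected components by grouping points that agree on all clopens:
  component: {12, 13, 14, 15}


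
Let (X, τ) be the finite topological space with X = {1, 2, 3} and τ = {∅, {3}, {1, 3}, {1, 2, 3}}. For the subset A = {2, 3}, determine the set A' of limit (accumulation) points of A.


A' = {1, 2}

For each x ∈ X, list the open sets U ∈ τ with x ∈ U, then check whether U ∩ (A ∖ {x}) ≠ ∅ for every such U.
  x = 1: opens ∋ x are {1, 3}, {1, 2, 3}; each meets A ∖ {1}, so x IS a limit point.
  x = 2: opens ∋ x are {1, 2, 3}; each meets A ∖ {2}, so x IS a limit point.
  x = 3: open {3} ∋ x has {3} ∩ (A ∖ {3}) = ∅, so x is NOT a limit point.
Collecting: A' = {1, 2}.


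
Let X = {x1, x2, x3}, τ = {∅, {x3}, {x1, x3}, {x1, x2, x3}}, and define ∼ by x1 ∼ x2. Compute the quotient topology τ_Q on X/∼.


X/∼ = {[x1=x2], [x3]}; |τ_Q| = 3.

Equivalence classes: [x1=x2], [x3].
Quotient map π: X → X/∼ sends x1 ↦ [x1=x2], x2 ↦ [x1=x2], x3 ↦ [x3].
For each subset V ⊆ X/∼, compute π^{-1}(V) ⊆ X and check whether π^{-1}(V) ∈ τ. V is open in τ_Q iff π^{-1}(V) ∈ τ.
  V = {}: π^{-1}(V) = ∅ ∈ τ ✓.
  V = {[x1=x2]}: π^{-1}(V) = {x1, x2} ∉ τ ✗.
  V = {[x3]}: π^{-1}(V) = {x3} ∈ τ ✓.
  V = {[x1=x2], [x3]}: π^{-1}(V) = {x1, x2, x3} ∈ τ ✓.
Open sets in the quotient: τ_Q = {{}, {[x3]}, {[x1=x2], [x3]}} (3 elements).


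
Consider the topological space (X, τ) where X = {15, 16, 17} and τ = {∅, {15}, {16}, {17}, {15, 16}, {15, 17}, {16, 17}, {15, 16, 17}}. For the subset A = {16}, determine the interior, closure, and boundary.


int(A) = {16}, cl(A) = {16}, ∂A = ∅.

Closed sets in (X, τ) are complements of opens:
  closed(X, τ) = {∅, {15}, {16}, {17}, {15, 16}, {15, 17}, {16, 17}, {15, 16, 17}}.
int(A) = ⋃ {U ∈ τ : U ⊆ A}. Opens contained in A: ∅, {16}.
Taking the union of these: int(A) = {16}.
cl(A) = ⋂ {C closed : A ⊆ C}. Closed sets containing A: {16}, {15, 16}, {16, 17}, {15, 16, 17}.
Intersecting these: cl(A) = {16}.
∂A = cl(A) ∖ int(A) = {16} ∖ {16} = ∅.


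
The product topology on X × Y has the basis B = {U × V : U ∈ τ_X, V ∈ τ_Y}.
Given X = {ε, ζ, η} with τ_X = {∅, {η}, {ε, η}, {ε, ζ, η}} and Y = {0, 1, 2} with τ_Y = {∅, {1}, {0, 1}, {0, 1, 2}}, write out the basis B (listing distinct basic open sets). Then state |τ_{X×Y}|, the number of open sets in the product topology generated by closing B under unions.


Basis B = {∅ × ∅, {η} × {1}, {ε, η} × {1}, {η} × {0, 1}, {ε, ζ, η} × {1}, {η} × {0, 1, 2}, {ε, η} × {0, 1}, {ε, η} × {0, 1, 2}, {ε, ζ, η} × {0, 1}, {ε, ζ, η} × {0, 1, 2}}; |τ_{X×Y}| = 20.

Enumerate products U × V with U ∈ τ_X, V ∈ τ_Y (deduplicated):
  ∅ × ∅ = {} (∅)
  {η} × {1} = {(η,1)}
  {ε, η} × {1} = {(ε,1), (η,1)}
  {η} × {0, 1} = {(η,0), (η,1)}
  {ε, ζ, η} × {1} = {(ε,1), (ζ,1), (η,1)}
  {η} × {0, 1, 2} = {(η,0), (η,1), (η,2)}
  {ε, η} × {0, 1} = {(ε,0), (ε,1), (η,0), (η,1)}
  {ε, η} × {0, 1, 2} = {(ε,0), (ε,1), (ε,2), (η,0), (η,1), (η,2)}
  {ε, ζ, η} × {0, 1} = {(ε,0), (ε,1), (ζ,0), (ζ,1), (η,0), (η,1)}
  {ε, ζ, η} × {0, 1, 2} = {(ε,0), (ε,1), (ε,2), (ζ,0), (ζ,1), (ζ,2), (η,0), (η,1), (η,2)}
These 10 distinct sets form the basis B.
Close under arbitrary unions to get τ_{X×Y}; counting gives |τ_{X×Y}| = 20.


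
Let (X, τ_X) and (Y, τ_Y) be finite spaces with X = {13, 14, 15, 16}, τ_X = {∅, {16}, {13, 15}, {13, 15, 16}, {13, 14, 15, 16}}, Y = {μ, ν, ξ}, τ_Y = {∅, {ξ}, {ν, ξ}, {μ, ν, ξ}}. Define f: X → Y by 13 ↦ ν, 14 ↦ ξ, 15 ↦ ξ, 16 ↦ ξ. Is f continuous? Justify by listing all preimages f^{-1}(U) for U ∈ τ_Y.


f is NOT continuous.

Compute f^{-1}(U) for each U ∈ τ_Y:
  U = ∅: f^{-1}(U) = ∅ ∈ τ_X ✓.
  U = {ξ}: f^{-1}(U) = {14, 15, 16} ∉ τ_X ✗.
  U = {ν, ξ}: f^{-1}(U) = {13, 14, 15, 16} ∈ τ_X ✓.
  U = {μ, ν, ξ}: f^{-1}(U) = {13, 14, 15, 16} ∈ τ_X ✓.
Found U = {ξ} with f^{-1}(U) = {14, 15, 16} not in τ_X. Therefore f is NOT continuous.


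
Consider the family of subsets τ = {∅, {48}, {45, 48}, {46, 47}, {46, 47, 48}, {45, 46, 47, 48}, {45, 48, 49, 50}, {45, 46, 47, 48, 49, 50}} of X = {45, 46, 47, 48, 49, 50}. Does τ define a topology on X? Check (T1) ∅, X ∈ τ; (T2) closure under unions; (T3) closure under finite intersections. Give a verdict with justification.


τ IS a topology on X.

Axiom (T1): ∅ ∈ τ? Yes; X ∈ τ? Yes.
Axiom (T2/T3): check pairwise unions and intersections of members of τ.
All pairwise intersections and unions checked — each lies in τ. Therefore τ satisfies (T1), (T2), (T3): it IS a topology on X.


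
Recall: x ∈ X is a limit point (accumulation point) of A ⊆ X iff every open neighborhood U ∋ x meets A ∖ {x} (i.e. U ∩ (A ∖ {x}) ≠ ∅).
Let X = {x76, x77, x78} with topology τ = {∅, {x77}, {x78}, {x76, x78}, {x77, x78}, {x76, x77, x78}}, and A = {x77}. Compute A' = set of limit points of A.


A' = ∅

For each x ∈ X, list the open sets U ∈ τ with x ∈ U, then check whether U ∩ (A ∖ {x}) ≠ ∅ for every such U.
  x = x76: open {x76, x78} ∋ x has {x76, x78} ∩ (A ∖ {x76}) = ∅, so x is NOT a limit point.
  x = x77: open {x77} ∋ x has {x77} ∩ (A ∖ {x77}) = ∅, so x is NOT a limit point.
  x = x78: open {x78} ∋ x has {x78} ∩ (A ∖ {x78}) = ∅, so x is NOT a limit point.
Collecting: A' = ∅.


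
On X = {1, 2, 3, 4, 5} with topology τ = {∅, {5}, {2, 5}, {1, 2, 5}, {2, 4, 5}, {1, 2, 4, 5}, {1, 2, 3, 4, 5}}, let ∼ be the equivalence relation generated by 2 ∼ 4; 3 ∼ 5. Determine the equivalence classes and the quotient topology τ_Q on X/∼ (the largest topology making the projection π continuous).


X/∼ = {[1], [2=4], [3=5]}; |τ_Q| = 2.

Equivalence classes: [1], [2=4], [3=5].
Quotient map π: X → X/∼ sends 1 ↦ [1], 2 ↦ [2=4], 3 ↦ [3=5], 4 ↦ [2=4], 5 ↦ [3=5].
For each subset V ⊆ X/∼, compute π^{-1}(V) ⊆ X and check whether π^{-1}(V) ∈ τ. V is open in τ_Q iff π^{-1}(V) ∈ τ.
  V = {}: π^{-1}(V) = ∅ ∈ τ ✓.
  V = {[1]}: π^{-1}(V) = {1} ∉ τ ✗.
  V = {[2=4]}: π^{-1}(V) = {2, 4} ∉ τ ✗.
  V = {[1], [2=4]}: π^{-1}(V) = {1, 2, 4} ∉ τ ✗.
  V = {[3=5]}: π^{-1}(V) = {3, 5} ∉ τ ✗.
  V = {[1], [3=5]}: π^{-1}(V) = {1, 3, 5} ∉ τ ✗.
  V = {[2=4], [3=5]}: π^{-1}(V) = {2, 3, 4, 5} ∉ τ ✗.
  V = {[1], [2=4], [3=5]}: π^{-1}(V) = {1, 2, 3, 4, 5} ∈ τ ✓.
Open sets in the quotient: τ_Q = {{}, {[1], [2=4], [3=5]}} (2 elements).


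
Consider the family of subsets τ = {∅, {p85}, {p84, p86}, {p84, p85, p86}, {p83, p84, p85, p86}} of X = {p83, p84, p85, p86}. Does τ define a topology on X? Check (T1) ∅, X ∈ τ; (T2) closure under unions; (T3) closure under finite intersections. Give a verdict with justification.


τ IS a topology on X.

Axiom (T1): ∅ ∈ τ? Yes; X ∈ τ? Yes.
Axiom (T2/T3): check pairwise unions and intersections of members of τ.
All pairwise intersections and unions checked — each lies in τ. Therefore τ satisfies (T1), (T2), (T3): it IS a topology on X.


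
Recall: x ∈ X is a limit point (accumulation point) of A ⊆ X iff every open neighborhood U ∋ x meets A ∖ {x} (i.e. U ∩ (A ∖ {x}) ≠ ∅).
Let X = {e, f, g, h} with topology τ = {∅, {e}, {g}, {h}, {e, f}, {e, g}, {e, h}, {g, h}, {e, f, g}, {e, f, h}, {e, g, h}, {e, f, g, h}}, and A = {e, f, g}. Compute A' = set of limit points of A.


A' = {f}

For each x ∈ X, list the open sets U ∈ τ with x ∈ U, then check whether U ∩ (A ∖ {x}) ≠ ∅ for every such U.
  x = e: open {e} ∋ x has {e} ∩ (A ∖ {e}) = ∅, so x is NOT a limit point.
  x = f: opens ∋ x are {e, f}, {e, f, g}, {e, f, h}, {e, f, g, h}; each meets A ∖ {f}, so x IS a limit point.
  x = g: open {g} ∋ x has {g} ∩ (A ∖ {g}) = ∅, so x is NOT a limit point.
  x = h: open {h} ∋ x has {h} ∩ (A ∖ {h}) = ∅, so x is NOT a limit point.
Collecting: A' = {f}.


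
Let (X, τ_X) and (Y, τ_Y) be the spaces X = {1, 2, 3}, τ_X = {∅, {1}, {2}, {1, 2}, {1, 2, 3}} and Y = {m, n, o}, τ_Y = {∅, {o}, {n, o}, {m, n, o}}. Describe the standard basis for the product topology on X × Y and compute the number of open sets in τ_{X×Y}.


Basis B = {∅ × ∅, {1} × {o}, {2} × {o}, {1} × {n, o}, {1, 2} × {o}, {2} × {n, o}, {1} × {m, n, o}, {1, 2, 3} × {o}, {2} × {m, n, o}, {1, 2} × {n, o}, {1, 2} × {m, n, o}, {1, 2, 3} × {n, o}, {1, 2, 3} × {m, n, o}}; |τ_{X×Y}| = 30.

Enumerate products U × V with U ∈ τ_X, V ∈ τ_Y (deduplicated):
  ∅ × ∅ = {} (∅)
  {1} × {o} = {(1,o)}
  {2} × {o} = {(2,o)}
  {1} × {n, o} = {(1,n), (1,o)}
  {1, 2} × {o} = {(1,o), (2,o)}
  {2} × {n, o} = {(2,n), (2,o)}
  {1} × {m, n, o} = {(1,m), (1,n), (1,o)}
  {1, 2, 3} × {o} = {(1,o), (2,o), (3,o)}
  {2} × {m, n, o} = {(2,m), (2,n), (2,o)}
  {1, 2} × {n, o} = {(1,n), (1,o), (2,n), (2,o)}
  {1, 2} × {m, n, o} = {(1,m), (1,n), (1,o), (2,m), (2,n), (2,o)}
  {1, 2, 3} × {n, o} = {(1,n), (1,o), (2,n), (2,o), (3,n), (3,o)}
  {1, 2, 3} × {m, n, o} = {(1,m), (1,n), (1,o), (2,m), (2,n), (2,o), (3,m), (3,n), (3,o)}
These 13 distinct sets form the basis B.
Close under arbitrary unions to get τ_{X×Y}; counting gives |τ_{X×Y}| = 30.


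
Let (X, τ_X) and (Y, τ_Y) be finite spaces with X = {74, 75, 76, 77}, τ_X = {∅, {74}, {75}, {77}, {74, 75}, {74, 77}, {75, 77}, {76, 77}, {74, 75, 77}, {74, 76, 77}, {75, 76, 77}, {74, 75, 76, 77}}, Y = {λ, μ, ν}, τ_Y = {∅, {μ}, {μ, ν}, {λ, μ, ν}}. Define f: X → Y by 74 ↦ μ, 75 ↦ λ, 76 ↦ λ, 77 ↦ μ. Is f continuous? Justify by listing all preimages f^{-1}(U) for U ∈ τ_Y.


f IS continuous.

Compute f^{-1}(U) for each U ∈ τ_Y:
  U = ∅: f^{-1}(U) = ∅ ∈ τ_X ✓.
  U = {μ}: f^{-1}(U) = {74, 77} ∈ τ_X ✓.
  U = {μ, ν}: f^{-1}(U) = {74, 77} ∈ τ_X ✓.
  U = {λ, μ, ν}: f^{-1}(U) = {74, 75, 76, 77} ∈ τ_X ✓.
Every preimage lies in τ_X, so f IS continuous.


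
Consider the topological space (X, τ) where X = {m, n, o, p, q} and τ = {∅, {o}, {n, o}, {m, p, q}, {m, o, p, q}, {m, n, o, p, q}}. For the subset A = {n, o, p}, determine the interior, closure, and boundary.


int(A) = {n, o}, cl(A) = {m, n, o, p, q}, ∂A = {m, p, q}.

Closed sets in (X, τ) are complements of opens:
  closed(X, τ) = {∅, {n}, {n, o}, {m, p, q}, {m, n, p, q}, {m, n, o, p, q}}.
int(A) = ⋃ {U ∈ τ : U ⊆ A}. Opens contained in A: ∅, {o}, {n, o}.
Taking the union of these: int(A) = {n, o}.
cl(A) = ⋂ {C closed : A ⊆ C}. Closed sets containing A: {m, n, o, p, q}.
Intersecting these: cl(A) = {m, n, o, p, q}.
∂A = cl(A) ∖ int(A) = {m, n, o, p, q} ∖ {n, o} = {m, p, q}.


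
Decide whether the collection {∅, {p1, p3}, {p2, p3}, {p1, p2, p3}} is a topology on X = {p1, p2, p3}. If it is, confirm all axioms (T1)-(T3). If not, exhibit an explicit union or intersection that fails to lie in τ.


τ is NOT a topology on X.

Axiom (T1): ∅ ∈ τ? Yes; X ∈ τ? Yes.
Axiom (T2/T3): check pairwise unions and intersections of members of τ.
Counterexample for (T3): {p1, p3} ∩ {p2, p3} = {p3} ∉ τ. Therefore τ is NOT a topology.


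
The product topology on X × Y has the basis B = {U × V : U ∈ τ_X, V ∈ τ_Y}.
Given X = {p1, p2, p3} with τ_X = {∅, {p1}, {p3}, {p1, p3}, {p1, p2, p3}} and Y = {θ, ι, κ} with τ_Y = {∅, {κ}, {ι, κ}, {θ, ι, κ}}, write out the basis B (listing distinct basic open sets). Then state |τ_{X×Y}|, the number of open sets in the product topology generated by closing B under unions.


Basis B = {∅ × ∅, {p1} × {κ}, {p3} × {κ}, {p1} × {ι, κ}, {p1, p3} × {κ}, {p3} × {ι, κ}, {p1} × {θ, ι, κ}, {p1, p2, p3} × {κ}, {p3} × {θ, ι, κ}, {p1, p3} × {ι, κ}, {p1, p3} × {θ, ι, κ}, {p1, p2, p3} × {ι, κ}, {p1, p2, p3} × {θ, ι, κ}}; |τ_{X×Y}| = 30.

Enumerate products U × V with U ∈ τ_X, V ∈ τ_Y (deduplicated):
  ∅ × ∅ = {} (∅)
  {p1} × {κ} = {(p1,κ)}
  {p3} × {κ} = {(p3,κ)}
  {p1} × {ι, κ} = {(p1,ι), (p1,κ)}
  {p1, p3} × {κ} = {(p1,κ), (p3,κ)}
  {p3} × {ι, κ} = {(p3,ι), (p3,κ)}
  {p1} × {θ, ι, κ} = {(p1,θ), (p1,ι), (p1,κ)}
  {p1, p2, p3} × {κ} = {(p1,κ), (p2,κ), (p3,κ)}
  {p3} × {θ, ι, κ} = {(p3,θ), (p3,ι), (p3,κ)}
  {p1, p3} × {ι, κ} = {(p1,ι), (p1,κ), (p3,ι), (p3,κ)}
  {p1, p3} × {θ, ι, κ} = {(p1,θ), (p1,ι), (p1,κ), (p3,θ), (p3,ι), (p3,κ)}
  {p1, p2, p3} × {ι, κ} = {(p1,ι), (p1,κ), (p2,ι), (p2,κ), (p3,ι), (p3,κ)}
  {p1, p2, p3} × {θ, ι, κ} = {(p1,θ), (p1,ι), (p1,κ), (p2,θ), (p2,ι), (p2,κ), (p3,θ), (p3,ι), (p3,κ)}
These 13 distinct sets form the basis B.
Close under arbitrary unions to get τ_{X×Y}; counting gives |τ_{X×Y}| = 30.


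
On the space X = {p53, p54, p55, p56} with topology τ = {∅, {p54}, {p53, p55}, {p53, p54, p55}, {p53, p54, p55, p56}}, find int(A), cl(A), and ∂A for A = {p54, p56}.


int(A) = {p54}, cl(A) = {p54, p56}, ∂A = {p56}.

Closed sets in (X, τ) are complements of opens:
  closed(X, τ) = {∅, {p56}, {p54, p56}, {p53, p55, p56}, {p53, p54, p55, p56}}.
int(A) = ⋃ {U ∈ τ : U ⊆ A}. Opens contained in A: ∅, {p54}.
Taking the union of these: int(A) = {p54}.
cl(A) = ⋂ {C closed : A ⊆ C}. Closed sets containing A: {p54, p56}, {p53, p54, p55, p56}.
Intersecting these: cl(A) = {p54, p56}.
∂A = cl(A) ∖ int(A) = {p54, p56} ∖ {p54} = {p56}.


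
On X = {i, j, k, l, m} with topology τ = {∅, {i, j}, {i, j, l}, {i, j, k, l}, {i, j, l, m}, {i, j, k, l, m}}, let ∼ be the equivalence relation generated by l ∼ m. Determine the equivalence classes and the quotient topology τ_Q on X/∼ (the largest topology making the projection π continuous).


X/∼ = {[i], [j], [k], [l=m]}; |τ_Q| = 4.

Equivalence classes: [i], [j], [k], [l=m].
Quotient map π: X → X/∼ sends i ↦ [i], j ↦ [j], k ↦ [k], l ↦ [l=m], m ↦ [l=m].
For each subset V ⊆ X/∼, compute π^{-1}(V) ⊆ X and check whether π^{-1}(V) ∈ τ. V is open in τ_Q iff π^{-1}(V) ∈ τ.
  V = {}: π^{-1}(V) = ∅ ∈ τ ✓.
  V = {[i]}: π^{-1}(V) = {i} ∉ τ ✗.
  V = {[j]}: π^{-1}(V) = {j} ∉ τ ✗.
  V = {[i], [j]}: π^{-1}(V) = {i, j} ∈ τ ✓.
  V = {[k]}: π^{-1}(V) = {k} ∉ τ ✗.
  V = {[i], [k]}: π^{-1}(V) = {i, k} ∉ τ ✗.
  V = {[j], [k]}: π^{-1}(V) = {j, k} ∉ τ ✗.
  V = {[i], [j], [k]}: π^{-1}(V) = {i, j, k} ∉ τ ✗.
  V = {[l=m]}: π^{-1}(V) = {l, m} ∉ τ ✗.
  V = {[i], [l=m]}: π^{-1}(V) = {i, l, m} ∉ τ ✗.
  V = {[j], [l=m]}: π^{-1}(V) = {j, l, m} ∉ τ ✗.
  V = {[i], [j], [l=m]}: π^{-1}(V) = {i, j, l, m} ∈ τ ✓.
  V = {[k], [l=m]}: π^{-1}(V) = {k, l, m} ∉ τ ✗.
  V = {[i], [k], [l=m]}: π^{-1}(V) = {i, k, l, m} ∉ τ ✗.
  V = {[j], [k], [l=m]}: π^{-1}(V) = {j, k, l, m} ∉ τ ✗.
  V = {[i], [j], [k], [l=m]}: π^{-1}(V) = {i, j, k, l, m} ∈ τ ✓.
Open sets in the quotient: τ_Q = {{}, {[i], [j]}, {[i], [j], [l=m]}, {[i], [j], [k], [l=m]}} (4 elements).


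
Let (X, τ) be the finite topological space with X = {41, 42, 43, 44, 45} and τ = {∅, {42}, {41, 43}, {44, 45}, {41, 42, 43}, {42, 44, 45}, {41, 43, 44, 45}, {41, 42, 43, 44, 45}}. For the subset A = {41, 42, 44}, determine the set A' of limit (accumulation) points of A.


A' = {43, 45}

For each x ∈ X, list the open sets U ∈ τ with x ∈ U, then check whether U ∩ (A ∖ {x}) ≠ ∅ for every such U.
  x = 41: open {41, 43} ∋ x has {41, 43} ∩ (A ∖ {41}) = ∅, so x is NOT a limit point.
  x = 42: open {42} ∋ x has {42} ∩ (A ∖ {42}) = ∅, so x is NOT a limit point.
  x = 43: opens ∋ x are {41, 43}, {41, 42, 43}, {41, 43, 44, 45}, {41, 42, 43, 44, 45}; each meets A ∖ {43}, so x IS a limit point.
  x = 44: open {44, 45} ∋ x has {44, 45} ∩ (A ∖ {44}) = ∅, so x is NOT a limit point.
  x = 45: opens ∋ x are {44, 45}, {42, 44, 45}, {41, 43, 44, 45}, {41, 42, 43, 44, 45}; each meets A ∖ {45}, so x IS a limit point.
Collecting: A' = {43, 45}.


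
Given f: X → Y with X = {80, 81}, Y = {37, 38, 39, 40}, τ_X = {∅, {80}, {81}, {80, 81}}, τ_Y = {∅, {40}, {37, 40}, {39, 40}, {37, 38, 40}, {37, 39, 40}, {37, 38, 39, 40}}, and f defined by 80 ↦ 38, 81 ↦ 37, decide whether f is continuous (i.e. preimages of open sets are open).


f IS continuous.

Compute f^{-1}(U) for each U ∈ τ_Y:
  U = ∅: f^{-1}(U) = ∅ ∈ τ_X ✓.
  U = {40}: f^{-1}(U) = ∅ ∈ τ_X ✓.
  U = {37, 40}: f^{-1}(U) = {81} ∈ τ_X ✓.
  U = {39, 40}: f^{-1}(U) = ∅ ∈ τ_X ✓.
  U = {37, 38, 40}: f^{-1}(U) = {80, 81} ∈ τ_X ✓.
  U = {37, 39, 40}: f^{-1}(U) = {81} ∈ τ_X ✓.
  U = {37, 38, 39, 40}: f^{-1}(U) = {80, 81} ∈ τ_X ✓.
Every preimage lies in τ_X, so f IS continuous.


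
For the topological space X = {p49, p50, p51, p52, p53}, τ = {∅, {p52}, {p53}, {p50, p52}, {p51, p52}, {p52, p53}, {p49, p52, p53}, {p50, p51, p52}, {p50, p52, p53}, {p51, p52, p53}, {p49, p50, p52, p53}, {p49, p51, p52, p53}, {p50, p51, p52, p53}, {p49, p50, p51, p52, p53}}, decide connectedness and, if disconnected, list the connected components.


(X, τ) is connected.

Find clopen sets (U ∈ τ with X ∖ U ∈ τ):
  U = ∅, X ∖ U = {p49, p50, p51, p52, p53} — both open, so U is clopen.
  U = {p49, p50, p51, p52, p53}, X ∖ U = ∅ — both open, so U is clopen.
Only trivial clopens (∅ and X) exist, so (X, τ) is connected.
Compute connected components by grouping points that agree on all clopens:
  component: {p49, p50, p51, p52, p53}


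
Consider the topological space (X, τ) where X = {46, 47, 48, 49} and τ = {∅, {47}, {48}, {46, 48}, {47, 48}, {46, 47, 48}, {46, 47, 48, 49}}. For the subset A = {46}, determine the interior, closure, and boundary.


int(A) = ∅, cl(A) = {46, 49}, ∂A = {46, 49}.

Closed sets in (X, τ) are complements of opens:
  closed(X, τ) = {∅, {49}, {46, 49}, {47, 49}, {46, 47, 49}, {46, 48, 49}, {46, 47, 48, 49}}.
int(A) = ⋃ {U ∈ τ : U ⊆ A}. Opens contained in A: ∅.
Taking the union of these: int(A) = ∅.
cl(A) = ⋂ {C closed : A ⊆ C}. Closed sets containing A: {46, 49}, {46, 47, 49}, {46, 48, 49}, {46, 47, 48, 49}.
Intersecting these: cl(A) = {46, 49}.
∂A = cl(A) ∖ int(A) = {46, 49} ∖ ∅ = {46, 49}.


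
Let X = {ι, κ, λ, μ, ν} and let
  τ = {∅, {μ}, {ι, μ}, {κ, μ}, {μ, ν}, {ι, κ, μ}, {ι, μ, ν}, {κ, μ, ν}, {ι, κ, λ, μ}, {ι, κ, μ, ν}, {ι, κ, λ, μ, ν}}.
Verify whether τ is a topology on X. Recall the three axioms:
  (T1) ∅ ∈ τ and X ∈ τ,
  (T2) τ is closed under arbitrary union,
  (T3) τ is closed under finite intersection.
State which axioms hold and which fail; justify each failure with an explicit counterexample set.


τ IS a topology on X.

Axiom (T1): ∅ ∈ τ? Yes; X ∈ τ? Yes.
Axiom (T2/T3): check pairwise unions and intersections of members of τ.
All pairwise intersections and unions checked — each lies in τ. Therefore τ satisfies (T1), (T2), (T3): it IS a topology on X.


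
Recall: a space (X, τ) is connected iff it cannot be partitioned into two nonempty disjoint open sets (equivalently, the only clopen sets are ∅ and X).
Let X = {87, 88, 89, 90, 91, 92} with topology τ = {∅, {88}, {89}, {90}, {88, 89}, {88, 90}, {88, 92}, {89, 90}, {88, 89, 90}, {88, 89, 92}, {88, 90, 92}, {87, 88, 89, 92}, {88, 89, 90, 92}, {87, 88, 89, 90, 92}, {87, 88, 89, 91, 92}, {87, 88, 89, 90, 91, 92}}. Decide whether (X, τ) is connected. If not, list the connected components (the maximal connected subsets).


(X, τ) is disconnected; components = [{90}, {87, 88, 89, 91, 92}].

Find clopen sets (U ∈ τ with X ∖ U ∈ τ):
  U = ∅, X ∖ U = {87, 88, 89, 90, 91, 92} — both open, so U is clopen.
  U = {90}, X ∖ U = {87, 88, 89, 91, 92} — both open, so U is clopen.
  U = {87, 88, 89, 91, 92}, X ∖ U = {90} — both open, so U is clopen.
  U = {87, 88, 89, 90, 91, 92}, X ∖ U = ∅ — both open, so U is clopen.
Nontrivial clopen(s) exist: e.g. {90}. So (X, τ) is disconnected.
Compute connected components by grouping points that agree on all clopens:
  component: {90}
  component: {87, 88, 89, 91, 92}


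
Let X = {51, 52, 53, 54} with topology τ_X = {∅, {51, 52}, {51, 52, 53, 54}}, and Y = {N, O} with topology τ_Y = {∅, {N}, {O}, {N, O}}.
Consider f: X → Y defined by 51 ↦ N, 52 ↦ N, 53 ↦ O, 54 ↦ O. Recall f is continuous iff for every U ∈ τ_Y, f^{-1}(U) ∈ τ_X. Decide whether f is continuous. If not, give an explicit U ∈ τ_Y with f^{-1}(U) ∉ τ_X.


f is NOT continuous.

Compute f^{-1}(U) for each U ∈ τ_Y:
  U = ∅: f^{-1}(U) = ∅ ∈ τ_X ✓.
  U = {N}: f^{-1}(U) = {51, 52} ∈ τ_X ✓.
  U = {O}: f^{-1}(U) = {53, 54} ∉ τ_X ✗.
  U = {N, O}: f^{-1}(U) = {51, 52, 53, 54} ∈ τ_X ✓.
Found U = {O} with f^{-1}(U) = {53, 54} not in τ_X. Therefore f is NOT continuous.


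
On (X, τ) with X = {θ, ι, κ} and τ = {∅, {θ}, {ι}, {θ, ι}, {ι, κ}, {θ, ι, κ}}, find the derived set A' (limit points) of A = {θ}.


A' = ∅

For each x ∈ X, list the open sets U ∈ τ with x ∈ U, then check whether U ∩ (A ∖ {x}) ≠ ∅ for every such U.
  x = θ: open {θ} ∋ x has {θ} ∩ (A ∖ {θ}) = ∅, so x is NOT a limit point.
  x = ι: open {ι} ∋ x has {ι} ∩ (A ∖ {ι}) = ∅, so x is NOT a limit point.
  x = κ: open {ι, κ} ∋ x has {ι, κ} ∩ (A ∖ {κ}) = ∅, so x is NOT a limit point.
Collecting: A' = ∅.


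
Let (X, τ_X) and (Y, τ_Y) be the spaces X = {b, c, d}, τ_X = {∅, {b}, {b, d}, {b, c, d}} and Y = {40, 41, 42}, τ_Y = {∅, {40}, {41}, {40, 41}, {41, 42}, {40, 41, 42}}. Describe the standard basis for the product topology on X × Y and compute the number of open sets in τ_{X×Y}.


Basis B = {∅ × ∅, {b} × {40}, {b} × {41}, {b} × {40, 41}, {b, d} × {40}, {b} × {41, 42}, {b, d} × {41}, {b} × {40, 41, 42}, {b, c, d} × {40}, {b, c, d} × {41}, {b, d} × {40, 41}, {b, d} × {41, 42}, {b, d} × {40, 41, 42}, {b, c, d} × {40, 41}, {b, c, d} × {41, 42}, {b, c, d} × {40, 41, 42}}; |τ_{X×Y}| = 40.

Enumerate products U × V with U ∈ τ_X, V ∈ τ_Y (deduplicated):
  ∅ × ∅ = {} (∅)
  {b} × {40} = {(b,40)}
  {b} × {41} = {(b,41)}
  {b} × {40, 41} = {(b,40), (b,41)}
  {b, d} × {40} = {(b,40), (d,40)}
  {b} × {41, 42} = {(b,41), (b,42)}
  {b, d} × {41} = {(b,41), (d,41)}
  {b} × {40, 41, 42} = {(b,40), (b,41), (b,42)}
  {b, c, d} × {40} = {(b,40), (c,40), (d,40)}
  {b, c, d} × {41} = {(b,41), (c,41), (d,41)}
  {b, d} × {40, 41} = {(b,40), (b,41), (d,40), (d,41)}
  {b, d} × {41, 42} = {(b,41), (b,42), (d,41), (d,42)}
  {b, d} × {40, 41, 42} = {(b,40), (b,41), (b,42), (d,40), (d,41), (d,42)}
  {b, c, d} × {40, 41} = {(b,40), (b,41), (c,40), (c,41), (d,40), (d,41)}
  {b, c, d} × {41, 42} = {(b,41), (b,42), (c,41), (c,42), (d,41), (d,42)}
  {b, c, d} × {40, 41, 42} = {(b,40), (b,41), (b,42), (c,40), (c,41), (c,42), (d,40), (d,41), (d,42)}
These 16 distinct sets form the basis B.
Close under arbitrary unions to get τ_{X×Y}; counting gives |τ_{X×Y}| = 40.


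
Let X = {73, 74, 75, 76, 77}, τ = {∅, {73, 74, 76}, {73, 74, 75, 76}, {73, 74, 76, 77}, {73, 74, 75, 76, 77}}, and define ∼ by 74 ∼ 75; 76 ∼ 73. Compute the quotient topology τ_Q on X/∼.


X/∼ = {[73=76], [74=75], [77]}; |τ_Q| = 3.

Equivalence classes: [73=76], [74=75], [77].
Quotient map π: X → X/∼ sends 73 ↦ [73=76], 74 ↦ [74=75], 75 ↦ [74=75], 76 ↦ [73=76], 77 ↦ [77].
For each subset V ⊆ X/∼, compute π^{-1}(V) ⊆ X and check whether π^{-1}(V) ∈ τ. V is open in τ_Q iff π^{-1}(V) ∈ τ.
  V = {}: π^{-1}(V) = ∅ ∈ τ ✓.
  V = {[73=76]}: π^{-1}(V) = {73, 76} ∉ τ ✗.
  V = {[74=75]}: π^{-1}(V) = {74, 75} ∉ τ ✗.
  V = {[73=76], [74=75]}: π^{-1}(V) = {73, 74, 75, 76} ∈ τ ✓.
  V = {[77]}: π^{-1}(V) = {77} ∉ τ ✗.
  V = {[73=76], [77]}: π^{-1}(V) = {73, 76, 77} ∉ τ ✗.
  V = {[74=75], [77]}: π^{-1}(V) = {74, 75, 77} ∉ τ ✗.
  V = {[73=76], [74=75], [77]}: π^{-1}(V) = {73, 74, 75, 76, 77} ∈ τ ✓.
Open sets in the quotient: τ_Q = {{}, {[73=76], [74=75]}, {[73=76], [74=75], [77]}} (3 elements).


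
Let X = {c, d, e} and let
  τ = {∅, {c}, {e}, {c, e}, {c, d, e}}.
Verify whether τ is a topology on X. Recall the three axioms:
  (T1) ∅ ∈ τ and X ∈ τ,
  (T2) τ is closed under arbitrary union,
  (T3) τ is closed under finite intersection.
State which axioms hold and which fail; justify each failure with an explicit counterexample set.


τ IS a topology on X.

Axiom (T1): ∅ ∈ τ? Yes; X ∈ τ? Yes.
Axiom (T2/T3): check pairwise unions and intersections of members of τ.
All pairwise intersections and unions checked — each lies in τ. Therefore τ satisfies (T1), (T2), (T3): it IS a topology on X.


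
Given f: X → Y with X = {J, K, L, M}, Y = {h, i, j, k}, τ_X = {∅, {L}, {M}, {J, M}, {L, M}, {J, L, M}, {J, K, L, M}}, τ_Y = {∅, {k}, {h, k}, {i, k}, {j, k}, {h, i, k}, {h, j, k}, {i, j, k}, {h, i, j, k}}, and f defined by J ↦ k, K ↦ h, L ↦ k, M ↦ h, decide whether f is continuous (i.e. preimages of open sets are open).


f is NOT continuous.

Compute f^{-1}(U) for each U ∈ τ_Y:
  U = ∅: f^{-1}(U) = ∅ ∈ τ_X ✓.
  U = {k}: f^{-1}(U) = {J, L} ∉ τ_X ✗.
  U = {h, k}: f^{-1}(U) = {J, K, L, M} ∈ τ_X ✓.
  U = {i, k}: f^{-1}(U) = {J, L} ∉ τ_X ✗.
  U = {j, k}: f^{-1}(U) = {J, L} ∉ τ_X ✗.
  U = {h, i, k}: f^{-1}(U) = {J, K, L, M} ∈ τ_X ✓.
  U = {h, j, k}: f^{-1}(U) = {J, K, L, M} ∈ τ_X ✓.
  U = {i, j, k}: f^{-1}(U) = {J, L} ∉ τ_X ✗.
  U = {h, i, j, k}: f^{-1}(U) = {J, K, L, M} ∈ τ_X ✓.
Found U = {k} with f^{-1}(U) = {J, L} not in τ_X. Therefore f is NOT continuous.


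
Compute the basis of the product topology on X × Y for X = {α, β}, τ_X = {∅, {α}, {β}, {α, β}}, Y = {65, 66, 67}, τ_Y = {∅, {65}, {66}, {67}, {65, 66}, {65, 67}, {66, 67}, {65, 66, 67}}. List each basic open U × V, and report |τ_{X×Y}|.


Basis B = {∅ × ∅, {α} × {65}, {α} × {66}, {α} × {67}, {β} × {65}, {β} × {66}, {β} × {67}, {α} × {65, 66}, {α} × {65, 67}, {α, β} × {65}, {α} × {66, 67}, {α, β} × {66}, {α, β} × {67}, {β} × {65, 66}, {β} × {65, 67}, {β} × {66, 67}, {α} × {65, 66, 67}, {β} × {65, 66, 67}, {α, β} × {65, 66}, {α, β} × {65, 67}, {α, β} × {66, 67}, {α, β} × {65, 66, 67}}; |τ_{X×Y}| = 64.

Enumerate products U × V with U ∈ τ_X, V ∈ τ_Y (deduplicated):
  ∅ × ∅ = {} (∅)
  {α} × {65} = {(α,65)}
  {α} × {66} = {(α,66)}
  {α} × {67} = {(α,67)}
  {β} × {65} = {(β,65)}
  {β} × {66} = {(β,66)}
  {β} × {67} = {(β,67)}
  {α} × {65, 66} = {(α,65), (α,66)}
  {α} × {65, 67} = {(α,65), (α,67)}
  {α, β} × {65} = {(α,65), (β,65)}
  {α} × {66, 67} = {(α,66), (α,67)}
  {α, β} × {66} = {(α,66), (β,66)}
  {α, β} × {67} = {(α,67), (β,67)}
  {β} × {65, 66} = {(β,65), (β,66)}
  {β} × {65, 67} = {(β,65), (β,67)}
  {β} × {66, 67} = {(β,66), (β,67)}
  {α} × {65, 66, 67} = {(α,65), (α,66), (α,67)}
  {β} × {65, 66, 67} = {(β,65), (β,66), (β,67)}
  {α, β} × {65, 66} = {(α,65), (α,66), (β,65), (β,66)}
  {α, β} × {65, 67} = {(α,65), (α,67), (β,65), (β,67)}
  {α, β} × {66, 67} = {(α,66), (α,67), (β,66), (β,67)}
  {α, β} × {65, 66, 67} = {(α,65), (α,66), (α,67), (β,65), (β,66), (β,67)}
These 22 distinct sets form the basis B.
Close under arbitrary unions to get τ_{X×Y}; counting gives |τ_{X×Y}| = 64.


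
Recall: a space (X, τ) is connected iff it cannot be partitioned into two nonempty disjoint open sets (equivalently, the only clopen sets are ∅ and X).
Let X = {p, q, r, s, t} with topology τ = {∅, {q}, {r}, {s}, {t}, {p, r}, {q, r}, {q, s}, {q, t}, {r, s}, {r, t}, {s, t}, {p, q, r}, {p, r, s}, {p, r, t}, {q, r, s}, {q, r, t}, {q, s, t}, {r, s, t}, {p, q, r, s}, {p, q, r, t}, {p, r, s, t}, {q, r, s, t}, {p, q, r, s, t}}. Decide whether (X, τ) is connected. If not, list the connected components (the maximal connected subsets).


(X, τ) is disconnected; components = [{q}, {s}, {t}, {p, r}].

Find clopen sets (U ∈ τ with X ∖ U ∈ τ):
  U = ∅, X ∖ U = {p, q, r, s, t} — both open, so U is clopen.
  U = {q}, X ∖ U = {p, r, s, t} — both open, so U is clopen.
  U = {s}, X ∖ U = {p, q, r, t} — both open, so U is clopen.
  U = {t}, X ∖ U = {p, q, r, s} — both open, so U is clopen.
  U = {p, r}, X ∖ U = {q, s, t} — both open, so U is clopen.
  U = {q, s}, X ∖ U = {p, r, t} — both open, so U is clopen.
  U = {q, t}, X ∖ U = {p, r, s} — both open, so U is clopen.
  U = {s, t}, X ∖ U = {p, q, r} — both open, so U is clopen.
  U = {p, q, r}, X ∖ U = {s, t} — both open, so U is clopen.
  U = {p, r, s}, X ∖ U = {q, t} — both open, so U is clopen.
  U = {p, r, t}, X ∖ U = {q, s} — both open, so U is clopen.
  U = {q, s, t}, X ∖ U = {p, r} — both open, so U is clopen.
  U = {p, q, r, s}, X ∖ U = {t} — both open, so U is clopen.
  U = {p, q, r, t}, X ∖ U = {s} — both open, so U is clopen.
  U = {p, r, s, t}, X ∖ U = {q} — both open, so U is clopen.
  U = {p, q, r, s, t}, X ∖ U = ∅ — both open, so U is clopen.
Nontrivial clopen(s) exist: e.g. {t}. So (X, τ) is disconnected.
Compute connected components by grouping points that agree on all clopens:
  component: {q}
  component: {s}
  component: {t}
  component: {p, r}
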